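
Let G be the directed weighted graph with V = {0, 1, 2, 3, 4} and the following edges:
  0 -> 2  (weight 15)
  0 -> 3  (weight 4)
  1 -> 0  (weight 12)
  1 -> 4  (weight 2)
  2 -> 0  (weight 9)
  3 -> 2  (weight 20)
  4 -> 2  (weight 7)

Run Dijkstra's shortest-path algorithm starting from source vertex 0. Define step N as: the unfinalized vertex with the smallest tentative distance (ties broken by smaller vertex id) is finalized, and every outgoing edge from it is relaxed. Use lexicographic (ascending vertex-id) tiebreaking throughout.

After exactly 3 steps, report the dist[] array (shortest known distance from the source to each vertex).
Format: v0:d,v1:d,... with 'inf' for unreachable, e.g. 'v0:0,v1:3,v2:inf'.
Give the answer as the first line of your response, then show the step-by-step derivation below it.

v0:0,v1:inf,v2:15,v3:4,v4:inf

step 1: dist = v0:0,v1:inf,v2:15,v3:4,v4:inf
step 2: dist = v0:0,v1:inf,v2:15,v3:4,v4:inf
step 3: dist = v0:0,v1:inf,v2:15,v3:4,v4:inf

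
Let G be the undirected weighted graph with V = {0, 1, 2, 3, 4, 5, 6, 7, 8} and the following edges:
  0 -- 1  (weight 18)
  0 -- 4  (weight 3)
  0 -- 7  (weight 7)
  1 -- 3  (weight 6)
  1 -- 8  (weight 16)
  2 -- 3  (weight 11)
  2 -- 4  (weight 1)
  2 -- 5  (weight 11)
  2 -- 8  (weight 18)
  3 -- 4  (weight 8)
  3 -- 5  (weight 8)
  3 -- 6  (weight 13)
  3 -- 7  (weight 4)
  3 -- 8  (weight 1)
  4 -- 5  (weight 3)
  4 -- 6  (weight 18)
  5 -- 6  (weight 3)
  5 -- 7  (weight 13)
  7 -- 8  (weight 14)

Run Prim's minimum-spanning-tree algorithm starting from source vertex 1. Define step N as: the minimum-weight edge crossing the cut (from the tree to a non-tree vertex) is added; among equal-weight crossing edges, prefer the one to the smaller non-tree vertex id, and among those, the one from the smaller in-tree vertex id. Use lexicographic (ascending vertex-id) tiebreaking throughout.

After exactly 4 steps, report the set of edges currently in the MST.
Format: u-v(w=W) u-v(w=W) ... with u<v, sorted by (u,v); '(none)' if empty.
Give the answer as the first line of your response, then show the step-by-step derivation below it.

0-7(w=7) 1-3(w=6) 3-7(w=4) 3-8(w=1)

step 1: add edge 1-3 (w=6); MST = {1-3(w=6)}
step 2: add edge 3-8 (w=1); MST = {1-3(w=6) 3-8(w=1)}
step 3: add edge 3-7 (w=4); MST = {1-3(w=6) 3-7(w=4) 3-8(w=1)}
step 4: add edge 0-7 (w=7); MST = {0-7(w=7) 1-3(w=6) 3-7(w=4) 3-8(w=1)}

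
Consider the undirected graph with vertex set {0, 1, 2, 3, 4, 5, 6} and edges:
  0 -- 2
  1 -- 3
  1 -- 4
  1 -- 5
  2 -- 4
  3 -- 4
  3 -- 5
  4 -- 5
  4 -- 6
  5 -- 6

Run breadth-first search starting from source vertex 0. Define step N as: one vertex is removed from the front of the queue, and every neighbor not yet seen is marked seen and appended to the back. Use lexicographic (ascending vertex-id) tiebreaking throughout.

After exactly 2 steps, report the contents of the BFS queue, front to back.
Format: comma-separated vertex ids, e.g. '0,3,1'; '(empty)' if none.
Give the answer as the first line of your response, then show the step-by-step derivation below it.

4

step 1: dequeue 0; queue=[2]; order=0
step 2: dequeue 2; queue=[4]; order=0,2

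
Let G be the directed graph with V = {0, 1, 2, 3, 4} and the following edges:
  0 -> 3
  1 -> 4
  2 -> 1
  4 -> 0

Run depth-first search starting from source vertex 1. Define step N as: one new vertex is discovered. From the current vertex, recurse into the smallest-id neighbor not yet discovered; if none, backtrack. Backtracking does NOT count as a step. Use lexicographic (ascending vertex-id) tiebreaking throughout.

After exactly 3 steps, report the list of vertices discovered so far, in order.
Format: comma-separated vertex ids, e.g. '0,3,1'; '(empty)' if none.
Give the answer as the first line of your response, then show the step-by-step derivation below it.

1,4,0

step 1: discover 1; path=1; order=1
step 2: discover 4; path=1>4; order=1,4
step 3: discover 0; path=1>4>0; order=1,4,0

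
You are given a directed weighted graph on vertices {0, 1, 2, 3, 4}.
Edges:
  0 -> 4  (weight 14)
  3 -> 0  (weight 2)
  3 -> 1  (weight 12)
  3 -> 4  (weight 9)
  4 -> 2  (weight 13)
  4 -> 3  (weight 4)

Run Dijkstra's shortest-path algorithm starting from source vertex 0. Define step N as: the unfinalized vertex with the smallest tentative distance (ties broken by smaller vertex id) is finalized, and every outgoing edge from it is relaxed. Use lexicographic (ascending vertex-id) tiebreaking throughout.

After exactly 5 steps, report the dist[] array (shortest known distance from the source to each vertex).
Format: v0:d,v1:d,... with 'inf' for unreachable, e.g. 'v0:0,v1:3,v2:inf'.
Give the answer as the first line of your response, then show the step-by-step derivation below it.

v0:0,v1:30,v2:27,v3:18,v4:14

step 1: dist = v0:0,v1:inf,v2:inf,v3:inf,v4:14
step 2: dist = v0:0,v1:inf,v2:27,v3:18,v4:14
step 3: dist = v0:0,v1:30,v2:27,v3:18,v4:14
step 4: dist = v0:0,v1:30,v2:27,v3:18,v4:14
step 5: dist = v0:0,v1:30,v2:27,v3:18,v4:14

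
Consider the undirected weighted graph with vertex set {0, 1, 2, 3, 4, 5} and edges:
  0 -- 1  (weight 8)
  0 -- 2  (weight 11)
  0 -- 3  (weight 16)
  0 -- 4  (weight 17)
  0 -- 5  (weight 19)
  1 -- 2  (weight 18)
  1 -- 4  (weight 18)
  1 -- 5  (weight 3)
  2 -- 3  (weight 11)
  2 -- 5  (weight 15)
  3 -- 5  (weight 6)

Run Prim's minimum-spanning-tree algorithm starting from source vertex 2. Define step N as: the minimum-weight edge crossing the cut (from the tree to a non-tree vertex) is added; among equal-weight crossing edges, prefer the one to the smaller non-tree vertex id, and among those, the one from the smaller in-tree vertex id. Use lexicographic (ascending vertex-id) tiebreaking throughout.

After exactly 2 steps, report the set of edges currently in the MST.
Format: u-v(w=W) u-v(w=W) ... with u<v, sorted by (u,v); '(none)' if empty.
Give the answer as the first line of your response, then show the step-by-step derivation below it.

0-1(w=8) 0-2(w=11)

step 1: add edge 0-2 (w=11); MST = {0-2(w=11)}
step 2: add edge 0-1 (w=8); MST = {0-1(w=8) 0-2(w=11)}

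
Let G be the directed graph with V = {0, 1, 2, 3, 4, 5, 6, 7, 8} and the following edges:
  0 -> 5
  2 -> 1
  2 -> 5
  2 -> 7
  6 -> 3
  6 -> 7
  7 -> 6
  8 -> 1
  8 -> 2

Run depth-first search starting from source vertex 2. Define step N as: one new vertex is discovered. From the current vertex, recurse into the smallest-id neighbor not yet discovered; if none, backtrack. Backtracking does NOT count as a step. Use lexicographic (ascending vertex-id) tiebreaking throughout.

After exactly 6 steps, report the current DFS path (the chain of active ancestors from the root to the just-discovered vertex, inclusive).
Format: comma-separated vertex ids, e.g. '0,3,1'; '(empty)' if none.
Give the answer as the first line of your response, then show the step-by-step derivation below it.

2,7,6,3

step 1: discover 2; path=2; order=2
step 2: discover 1; path=2>1; order=2,1
step 3: discover 5; path=2>5; order=2,1,5
step 4: discover 7; path=2>7; order=2,1,5,7
step 5: discover 6; path=2>7>6; order=2,1,5,7,6
step 6: discover 3; path=2>7>6>3; order=2,1,5,7,6,3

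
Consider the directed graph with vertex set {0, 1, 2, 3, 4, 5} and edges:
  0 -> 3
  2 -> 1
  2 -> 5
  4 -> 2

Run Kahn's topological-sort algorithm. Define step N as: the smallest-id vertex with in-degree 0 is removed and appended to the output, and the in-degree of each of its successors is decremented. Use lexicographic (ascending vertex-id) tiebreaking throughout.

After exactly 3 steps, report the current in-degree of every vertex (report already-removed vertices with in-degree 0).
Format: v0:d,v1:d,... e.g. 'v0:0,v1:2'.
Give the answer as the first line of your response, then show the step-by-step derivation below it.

v0:0,v1:1,v2:0,v3:0,v4:0,v5:1

step 1: output 0; order=[0]; indeg=(0,1,1,0,0,1)
step 2: output 3; order=[0,3]; indeg=(0,1,1,0,0,1)
step 3: output 4; order=[0,3,4]; indeg=(0,1,0,0,0,1)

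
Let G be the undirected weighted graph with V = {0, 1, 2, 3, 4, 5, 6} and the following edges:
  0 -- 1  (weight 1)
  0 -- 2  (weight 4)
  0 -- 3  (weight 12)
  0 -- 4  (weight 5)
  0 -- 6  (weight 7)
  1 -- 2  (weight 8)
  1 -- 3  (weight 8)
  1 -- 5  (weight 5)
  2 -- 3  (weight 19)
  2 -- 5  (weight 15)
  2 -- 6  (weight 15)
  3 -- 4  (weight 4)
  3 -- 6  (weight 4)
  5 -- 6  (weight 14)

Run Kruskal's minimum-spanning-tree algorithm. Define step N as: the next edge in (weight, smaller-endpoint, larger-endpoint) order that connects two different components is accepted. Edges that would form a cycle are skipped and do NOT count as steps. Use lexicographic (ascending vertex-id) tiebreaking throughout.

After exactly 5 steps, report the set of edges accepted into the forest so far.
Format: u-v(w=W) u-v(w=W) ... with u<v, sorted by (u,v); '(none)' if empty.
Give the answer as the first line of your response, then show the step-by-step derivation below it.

0-1(w=1) 0-2(w=4) 0-4(w=5) 3-4(w=4) 3-6(w=4)

step 1: add edge 0-1 (w=1); MST = {0-1(w=1)}
step 2: add edge 0-2 (w=4); MST = {0-1(w=1) 0-2(w=4)}
step 3: add edge 3-4 (w=4); MST = {0-1(w=1) 0-2(w=4) 3-4(w=4)}
step 4: add edge 3-6 (w=4); MST = {0-1(w=1) 0-2(w=4) 3-4(w=4) 3-6(w=4)}
step 5: add edge 0-4 (w=5); MST = {0-1(w=1) 0-2(w=4) 0-4(w=5) 3-4(w=4) 3-6(w=4)}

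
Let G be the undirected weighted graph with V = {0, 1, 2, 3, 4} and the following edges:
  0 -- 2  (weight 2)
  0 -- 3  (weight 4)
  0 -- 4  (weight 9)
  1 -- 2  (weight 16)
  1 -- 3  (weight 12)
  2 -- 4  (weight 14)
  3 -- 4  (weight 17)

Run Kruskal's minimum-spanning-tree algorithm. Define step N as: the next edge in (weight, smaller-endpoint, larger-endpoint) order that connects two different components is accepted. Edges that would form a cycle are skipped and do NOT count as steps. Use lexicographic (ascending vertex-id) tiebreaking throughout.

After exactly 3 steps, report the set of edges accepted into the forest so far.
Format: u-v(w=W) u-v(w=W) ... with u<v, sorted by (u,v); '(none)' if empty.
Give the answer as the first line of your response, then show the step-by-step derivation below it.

0-2(w=2) 0-3(w=4) 0-4(w=9)

step 1: add edge 0-2 (w=2); MST = {0-2(w=2)}
step 2: add edge 0-3 (w=4); MST = {0-2(w=2) 0-3(w=4)}
step 3: add edge 0-4 (w=9); MST = {0-2(w=2) 0-3(w=4) 0-4(w=9)}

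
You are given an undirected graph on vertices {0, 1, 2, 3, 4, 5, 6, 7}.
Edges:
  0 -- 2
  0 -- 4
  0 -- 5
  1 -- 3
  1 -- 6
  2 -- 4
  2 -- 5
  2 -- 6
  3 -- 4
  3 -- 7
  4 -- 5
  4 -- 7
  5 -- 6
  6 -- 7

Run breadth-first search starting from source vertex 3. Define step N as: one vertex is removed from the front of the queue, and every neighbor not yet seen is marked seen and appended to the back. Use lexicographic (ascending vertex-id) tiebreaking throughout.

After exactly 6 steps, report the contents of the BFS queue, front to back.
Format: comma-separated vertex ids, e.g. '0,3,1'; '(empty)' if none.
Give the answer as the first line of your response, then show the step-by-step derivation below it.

2,5

step 1: dequeue 3; queue=[1,4,7]; order=3
step 2: dequeue 1; queue=[4,7,6]; order=3,1
step 3: dequeue 4; queue=[7,6,0,2,5]; order=3,1,4
step 4: dequeue 7; queue=[6,0,2,5]; order=3,1,4,7
step 5: dequeue 6; queue=[0,2,5]; order=3,1,4,7,6
step 6: dequeue 0; queue=[2,5]; order=3,1,4,7,6,0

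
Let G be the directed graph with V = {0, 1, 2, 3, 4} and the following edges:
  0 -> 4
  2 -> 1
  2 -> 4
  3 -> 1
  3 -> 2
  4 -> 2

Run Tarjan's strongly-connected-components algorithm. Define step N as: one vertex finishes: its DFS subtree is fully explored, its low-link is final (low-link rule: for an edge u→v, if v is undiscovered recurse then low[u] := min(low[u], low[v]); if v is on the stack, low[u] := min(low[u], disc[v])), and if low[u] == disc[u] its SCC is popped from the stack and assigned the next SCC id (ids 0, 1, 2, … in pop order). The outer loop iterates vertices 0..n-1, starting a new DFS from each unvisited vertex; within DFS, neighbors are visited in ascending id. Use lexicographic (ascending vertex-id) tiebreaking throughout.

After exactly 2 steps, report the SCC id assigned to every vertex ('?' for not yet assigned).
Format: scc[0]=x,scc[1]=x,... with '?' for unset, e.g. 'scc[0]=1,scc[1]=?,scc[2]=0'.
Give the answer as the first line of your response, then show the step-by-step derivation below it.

scc[0]=?,scc[1]=0,scc[2]=?,scc[3]=?,scc[4]=?

step 1: low=(low[0]=0,low[1]=3,low[2]=2,low[3]=?,low[4]=1); scc=(scc[0]=?,scc[1]=0,scc[2]=?,scc[3]=?,scc[4]=?)
step 2: low=(low[0]=0,low[1]=3,low[2]=1,low[3]=?,low[4]=1); scc=(scc[0]=?,scc[1]=0,scc[2]=?,scc[3]=?,scc[4]=?)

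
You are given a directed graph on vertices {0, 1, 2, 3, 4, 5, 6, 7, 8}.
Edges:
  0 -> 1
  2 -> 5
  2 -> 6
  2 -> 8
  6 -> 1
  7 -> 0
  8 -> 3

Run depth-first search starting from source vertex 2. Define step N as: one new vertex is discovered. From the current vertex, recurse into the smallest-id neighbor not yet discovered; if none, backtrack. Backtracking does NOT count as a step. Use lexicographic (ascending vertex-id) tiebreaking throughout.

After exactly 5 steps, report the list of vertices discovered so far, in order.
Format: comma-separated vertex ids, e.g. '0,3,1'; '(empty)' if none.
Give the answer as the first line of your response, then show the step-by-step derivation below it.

2,5,6,1,8

step 1: discover 2; path=2; order=2
step 2: discover 5; path=2>5; order=2,5
step 3: discover 6; path=2>6; order=2,5,6
step 4: discover 1; path=2>6>1; order=2,5,6,1
step 5: discover 8; path=2>8; order=2,5,6,1,8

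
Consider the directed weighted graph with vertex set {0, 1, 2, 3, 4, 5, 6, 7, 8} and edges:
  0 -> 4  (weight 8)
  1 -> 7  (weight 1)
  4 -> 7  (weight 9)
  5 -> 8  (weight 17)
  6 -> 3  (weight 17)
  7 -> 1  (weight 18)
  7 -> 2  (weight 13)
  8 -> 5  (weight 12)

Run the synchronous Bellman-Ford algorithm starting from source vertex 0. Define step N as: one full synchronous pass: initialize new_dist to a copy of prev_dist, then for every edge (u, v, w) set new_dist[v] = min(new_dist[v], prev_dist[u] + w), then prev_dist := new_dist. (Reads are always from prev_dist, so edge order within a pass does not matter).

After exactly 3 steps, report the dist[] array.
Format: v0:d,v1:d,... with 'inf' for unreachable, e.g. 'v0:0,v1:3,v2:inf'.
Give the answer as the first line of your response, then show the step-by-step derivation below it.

v0:0,v1:35,v2:30,v3:inf,v4:8,v5:inf,v6:inf,v7:17,v8:inf

step 1: dist = v0:0,v1:inf,v2:inf,v3:inf,v4:8,v5:inf,v6:inf,v7:inf,v8:inf
step 2: dist = v0:0,v1:inf,v2:inf,v3:inf,v4:8,v5:inf,v6:inf,v7:17,v8:inf
step 3: dist = v0:0,v1:35,v2:30,v3:inf,v4:8,v5:inf,v6:inf,v7:17,v8:inf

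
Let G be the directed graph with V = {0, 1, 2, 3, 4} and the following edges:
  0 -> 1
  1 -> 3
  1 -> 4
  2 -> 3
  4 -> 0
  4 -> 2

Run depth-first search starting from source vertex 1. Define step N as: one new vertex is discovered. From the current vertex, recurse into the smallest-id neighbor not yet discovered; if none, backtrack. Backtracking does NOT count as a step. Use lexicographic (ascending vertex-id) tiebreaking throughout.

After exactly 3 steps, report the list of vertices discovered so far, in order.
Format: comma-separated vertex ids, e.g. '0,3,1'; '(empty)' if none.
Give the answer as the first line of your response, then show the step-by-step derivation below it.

1,3,4

step 1: discover 1; path=1; order=1
step 2: discover 3; path=1>3; order=1,3
step 3: discover 4; path=1>4; order=1,3,4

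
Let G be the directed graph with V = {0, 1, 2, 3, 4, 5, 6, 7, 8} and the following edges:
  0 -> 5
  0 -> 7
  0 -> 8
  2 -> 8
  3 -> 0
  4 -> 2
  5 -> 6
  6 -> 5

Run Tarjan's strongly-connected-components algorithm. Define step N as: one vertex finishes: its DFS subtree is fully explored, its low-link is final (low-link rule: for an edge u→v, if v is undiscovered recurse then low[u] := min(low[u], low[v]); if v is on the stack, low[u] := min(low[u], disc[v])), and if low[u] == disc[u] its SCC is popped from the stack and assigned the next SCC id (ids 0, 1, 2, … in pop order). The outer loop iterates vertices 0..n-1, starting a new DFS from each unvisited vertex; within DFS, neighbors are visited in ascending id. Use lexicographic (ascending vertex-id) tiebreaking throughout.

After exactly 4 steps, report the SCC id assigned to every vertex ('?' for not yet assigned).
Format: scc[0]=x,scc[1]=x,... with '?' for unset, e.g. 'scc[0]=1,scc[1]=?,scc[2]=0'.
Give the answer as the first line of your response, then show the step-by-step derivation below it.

scc[0]=?,scc[1]=?,scc[2]=?,scc[3]=?,scc[4]=?,scc[5]=0,scc[6]=0,scc[7]=1,scc[8]=2

step 1: low=(low[0]=0,low[1]=?,low[2]=?,low[3]=?,low[4]=?,low[5]=1,low[6]=1,low[7]=?,low[8]=?); scc=(scc[0]=?,scc[1]=?,scc[2]=?,scc[3]=?,scc[4]=?,scc[5]=?,scc[6]=?,scc[7]=?,scc[8]=?)
step 2: low=(low[0]=0,low[1]=?,low[2]=?,low[3]=?,low[4]=?,low[5]=1,low[6]=1,low[7]=?,low[8]=?); scc=(scc[0]=?,scc[1]=?,scc[2]=?,scc[3]=?,scc[4]=?,scc[5]=0,scc[6]=0,scc[7]=?,scc[8]=?)
step 3: low=(low[0]=0,low[1]=?,low[2]=?,low[3]=?,low[4]=?,low[5]=1,low[6]=1,low[7]=3,low[8]=?); scc=(scc[0]=?,scc[1]=?,scc[2]=?,scc[3]=?,scc[4]=?,scc[5]=0,scc[6]=0,scc[7]=1,scc[8]=?)
step 4: low=(low[0]=0,low[1]=?,low[2]=?,low[3]=?,low[4]=?,low[5]=1,low[6]=1,low[7]=3,low[8]=4); scc=(scc[0]=?,scc[1]=?,scc[2]=?,scc[3]=?,scc[4]=?,scc[5]=0,scc[6]=0,scc[7]=1,scc[8]=2)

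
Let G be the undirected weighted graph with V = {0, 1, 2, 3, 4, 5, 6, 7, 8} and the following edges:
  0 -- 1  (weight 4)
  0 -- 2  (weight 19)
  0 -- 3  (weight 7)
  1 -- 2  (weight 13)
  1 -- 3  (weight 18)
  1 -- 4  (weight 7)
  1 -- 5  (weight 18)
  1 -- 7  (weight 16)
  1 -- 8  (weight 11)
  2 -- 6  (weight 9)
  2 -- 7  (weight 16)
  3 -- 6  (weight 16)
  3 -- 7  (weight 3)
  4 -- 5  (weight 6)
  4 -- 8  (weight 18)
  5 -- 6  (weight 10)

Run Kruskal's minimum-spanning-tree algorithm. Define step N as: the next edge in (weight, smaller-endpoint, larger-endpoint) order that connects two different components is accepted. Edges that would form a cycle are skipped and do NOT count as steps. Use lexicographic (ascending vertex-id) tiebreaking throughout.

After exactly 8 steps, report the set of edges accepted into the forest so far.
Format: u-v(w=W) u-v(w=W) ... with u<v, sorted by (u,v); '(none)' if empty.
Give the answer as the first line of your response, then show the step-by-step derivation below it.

0-1(w=4) 0-3(w=7) 1-4(w=7) 1-8(w=11) 2-6(w=9) 3-7(w=3) 4-5(w=6) 5-6(w=10)

step 1: add edge 3-7 (w=3); MST = {3-7(w=3)}
step 2: add edge 0-1 (w=4); MST = {0-1(w=4) 3-7(w=3)}
step 3: add edge 4-5 (w=6); MST = {0-1(w=4) 3-7(w=3) 4-5(w=6)}
step 4: add edge 0-3 (w=7); MST = {0-1(w=4) 0-3(w=7) 3-7(w=3) 4-5(w=6)}
step 5: add edge 1-4 (w=7); MST = {0-1(w=4) 0-3(w=7) 1-4(w=7) 3-7(w=3) 4-5(w=6)}
step 6: add edge 2-6 (w=9); MST = {0-1(w=4) 0-3(w=7) 1-4(w=7) 2-6(w=9) 3-7(w=3) 4-5(w=6)}
step 7: add edge 5-6 (w=10); MST = {0-1(w=4) 0-3(w=7) 1-4(w=7) 2-6(w=9) 3-7(w=3) 4-5(w=6) 5-6(w=10)}
step 8: add edge 1-8 (w=11); MST = {0-1(w=4) 0-3(w=7) 1-4(w=7) 1-8(w=11) 2-6(w=9) 3-7(w=3) 4-5(w=6) 5-6(w=10)}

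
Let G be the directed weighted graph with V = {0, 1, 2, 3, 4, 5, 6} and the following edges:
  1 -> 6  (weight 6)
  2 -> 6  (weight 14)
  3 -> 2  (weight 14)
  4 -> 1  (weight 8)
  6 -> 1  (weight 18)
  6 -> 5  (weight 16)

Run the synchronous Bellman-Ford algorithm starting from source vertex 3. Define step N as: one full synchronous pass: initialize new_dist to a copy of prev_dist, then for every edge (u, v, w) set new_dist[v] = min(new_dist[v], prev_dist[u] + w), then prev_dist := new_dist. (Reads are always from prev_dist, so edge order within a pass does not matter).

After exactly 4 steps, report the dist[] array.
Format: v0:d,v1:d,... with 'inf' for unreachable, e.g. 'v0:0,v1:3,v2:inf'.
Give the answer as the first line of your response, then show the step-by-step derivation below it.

v0:inf,v1:46,v2:14,v3:0,v4:inf,v5:44,v6:28

step 1: dist = v0:inf,v1:inf,v2:14,v3:0,v4:inf,v5:inf,v6:inf
step 2: dist = v0:inf,v1:inf,v2:14,v3:0,v4:inf,v5:inf,v6:28
step 3: dist = v0:inf,v1:46,v2:14,v3:0,v4:inf,v5:44,v6:28
step 4: dist = v0:inf,v1:46,v2:14,v3:0,v4:inf,v5:44,v6:28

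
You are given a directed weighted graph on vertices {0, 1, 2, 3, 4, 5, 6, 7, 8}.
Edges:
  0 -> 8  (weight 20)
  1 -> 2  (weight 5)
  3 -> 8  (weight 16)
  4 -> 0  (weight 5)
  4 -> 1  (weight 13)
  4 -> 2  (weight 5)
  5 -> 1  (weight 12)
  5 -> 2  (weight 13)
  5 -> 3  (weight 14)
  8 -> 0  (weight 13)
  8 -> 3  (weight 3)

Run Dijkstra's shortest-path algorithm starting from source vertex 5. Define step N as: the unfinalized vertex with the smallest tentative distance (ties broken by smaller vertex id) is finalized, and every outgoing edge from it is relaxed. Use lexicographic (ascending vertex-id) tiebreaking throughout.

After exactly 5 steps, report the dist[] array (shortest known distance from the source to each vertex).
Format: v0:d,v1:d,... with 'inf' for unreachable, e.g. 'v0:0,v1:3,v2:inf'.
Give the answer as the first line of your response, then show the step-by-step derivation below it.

v0:43,v1:12,v2:13,v3:14,v4:inf,v5:0,v6:inf,v7:inf,v8:30

step 1: dist = v0:inf,v1:12,v2:13,v3:14,v4:inf,v5:0,v6:inf,v7:inf,v8:inf
step 2: dist = v0:inf,v1:12,v2:13,v3:14,v4:inf,v5:0,v6:inf,v7:inf,v8:inf
step 3: dist = v0:inf,v1:12,v2:13,v3:14,v4:inf,v5:0,v6:inf,v7:inf,v8:inf
step 4: dist = v0:inf,v1:12,v2:13,v3:14,v4:inf,v5:0,v6:inf,v7:inf,v8:30
step 5: dist = v0:43,v1:12,v2:13,v3:14,v4:inf,v5:0,v6:inf,v7:inf,v8:30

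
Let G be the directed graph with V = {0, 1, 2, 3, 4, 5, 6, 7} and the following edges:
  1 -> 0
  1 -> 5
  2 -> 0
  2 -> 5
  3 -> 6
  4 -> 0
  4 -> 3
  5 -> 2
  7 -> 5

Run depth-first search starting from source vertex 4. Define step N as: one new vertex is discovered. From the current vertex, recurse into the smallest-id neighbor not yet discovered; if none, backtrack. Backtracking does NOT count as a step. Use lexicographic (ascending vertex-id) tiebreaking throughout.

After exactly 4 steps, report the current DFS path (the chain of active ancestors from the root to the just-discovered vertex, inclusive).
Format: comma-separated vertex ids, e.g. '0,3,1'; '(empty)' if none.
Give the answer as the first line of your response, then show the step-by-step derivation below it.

4,3,6

step 1: discover 4; path=4; order=4
step 2: discover 0; path=4>0; order=4,0
step 3: discover 3; path=4>3; order=4,0,3
step 4: discover 6; path=4>3>6; order=4,0,3,6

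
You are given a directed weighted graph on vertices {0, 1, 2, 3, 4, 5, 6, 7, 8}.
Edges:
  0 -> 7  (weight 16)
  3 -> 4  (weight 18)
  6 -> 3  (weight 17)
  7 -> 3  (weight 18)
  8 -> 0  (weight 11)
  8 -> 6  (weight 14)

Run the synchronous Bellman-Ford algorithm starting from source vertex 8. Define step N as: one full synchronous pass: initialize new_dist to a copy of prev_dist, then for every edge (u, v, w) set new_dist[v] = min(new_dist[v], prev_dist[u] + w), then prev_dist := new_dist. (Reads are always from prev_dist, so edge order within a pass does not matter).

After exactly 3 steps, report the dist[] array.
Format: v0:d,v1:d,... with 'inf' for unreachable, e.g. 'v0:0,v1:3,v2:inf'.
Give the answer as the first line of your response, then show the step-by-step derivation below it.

v0:11,v1:inf,v2:inf,v3:31,v4:49,v5:inf,v6:14,v7:27,v8:0

step 1: dist = v0:11,v1:inf,v2:inf,v3:inf,v4:inf,v5:inf,v6:14,v7:inf,v8:0
step 2: dist = v0:11,v1:inf,v2:inf,v3:31,v4:inf,v5:inf,v6:14,v7:27,v8:0
step 3: dist = v0:11,v1:inf,v2:inf,v3:31,v4:49,v5:inf,v6:14,v7:27,v8:0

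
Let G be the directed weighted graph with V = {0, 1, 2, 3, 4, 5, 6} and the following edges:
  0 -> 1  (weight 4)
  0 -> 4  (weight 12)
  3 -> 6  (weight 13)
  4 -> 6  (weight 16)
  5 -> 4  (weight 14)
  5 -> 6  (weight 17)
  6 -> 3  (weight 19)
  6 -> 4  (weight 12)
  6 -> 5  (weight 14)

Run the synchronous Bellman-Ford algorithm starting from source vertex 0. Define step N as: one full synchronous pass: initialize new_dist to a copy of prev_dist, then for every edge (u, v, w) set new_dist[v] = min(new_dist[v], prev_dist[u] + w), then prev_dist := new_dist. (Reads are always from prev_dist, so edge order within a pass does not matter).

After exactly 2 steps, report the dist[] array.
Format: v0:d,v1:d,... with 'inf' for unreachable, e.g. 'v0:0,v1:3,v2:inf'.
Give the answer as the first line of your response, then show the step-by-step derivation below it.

v0:0,v1:4,v2:inf,v3:inf,v4:12,v5:inf,v6:28

step 1: dist = v0:0,v1:4,v2:inf,v3:inf,v4:12,v5:inf,v6:inf
step 2: dist = v0:0,v1:4,v2:inf,v3:inf,v4:12,v5:inf,v6:28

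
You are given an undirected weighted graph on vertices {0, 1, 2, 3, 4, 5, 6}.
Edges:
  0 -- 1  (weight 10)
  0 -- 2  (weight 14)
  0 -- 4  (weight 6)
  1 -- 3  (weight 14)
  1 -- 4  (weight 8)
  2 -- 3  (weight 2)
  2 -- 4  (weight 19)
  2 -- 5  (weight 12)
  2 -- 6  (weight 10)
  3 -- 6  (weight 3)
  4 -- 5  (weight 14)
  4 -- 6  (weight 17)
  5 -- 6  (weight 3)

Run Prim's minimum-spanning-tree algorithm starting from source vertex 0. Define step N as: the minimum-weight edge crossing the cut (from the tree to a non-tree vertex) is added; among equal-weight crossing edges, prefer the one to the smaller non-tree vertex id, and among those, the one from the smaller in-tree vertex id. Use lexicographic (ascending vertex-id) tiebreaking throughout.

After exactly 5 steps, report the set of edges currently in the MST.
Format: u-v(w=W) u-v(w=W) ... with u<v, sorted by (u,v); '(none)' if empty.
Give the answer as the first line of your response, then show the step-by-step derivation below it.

0-2(w=14) 0-4(w=6) 1-4(w=8) 2-3(w=2) 3-6(w=3)

step 1: add edge 0-4 (w=6); MST = {0-4(w=6)}
step 2: add edge 1-4 (w=8); MST = {0-4(w=6) 1-4(w=8)}
step 3: add edge 0-2 (w=14); MST = {0-2(w=14) 0-4(w=6) 1-4(w=8)}
step 4: add edge 2-3 (w=2); MST = {0-2(w=14) 0-4(w=6) 1-4(w=8) 2-3(w=2)}
step 5: add edge 3-6 (w=3); MST = {0-2(w=14) 0-4(w=6) 1-4(w=8) 2-3(w=2) 3-6(w=3)}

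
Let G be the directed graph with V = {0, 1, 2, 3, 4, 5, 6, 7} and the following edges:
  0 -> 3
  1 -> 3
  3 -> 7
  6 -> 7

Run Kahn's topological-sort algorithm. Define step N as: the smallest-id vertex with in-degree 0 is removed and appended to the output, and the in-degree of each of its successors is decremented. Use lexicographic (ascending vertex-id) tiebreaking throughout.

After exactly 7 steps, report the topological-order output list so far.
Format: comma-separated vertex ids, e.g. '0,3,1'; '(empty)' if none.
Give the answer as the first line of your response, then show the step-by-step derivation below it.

0,1,2,3,4,5,6

step 1: output 0; order=[0]; indeg=(0,0,0,1,0,0,0,2)
step 2: output 1; order=[0,1]; indeg=(0,0,0,0,0,0,0,2)
step 3: output 2; order=[0,1,2]; indeg=(0,0,0,0,0,0,0,2)
step 4: output 3; order=[0,1,2,3]; indeg=(0,0,0,0,0,0,0,1)
step 5: output 4; order=[0,1,2,3,4]; indeg=(0,0,0,0,0,0,0,1)
step 6: output 5; order=[0,1,2,3,4,5]; indeg=(0,0,0,0,0,0,0,1)
step 7: output 6; order=[0,1,2,3,4,5,6]; indeg=(0,0,0,0,0,0,0,0)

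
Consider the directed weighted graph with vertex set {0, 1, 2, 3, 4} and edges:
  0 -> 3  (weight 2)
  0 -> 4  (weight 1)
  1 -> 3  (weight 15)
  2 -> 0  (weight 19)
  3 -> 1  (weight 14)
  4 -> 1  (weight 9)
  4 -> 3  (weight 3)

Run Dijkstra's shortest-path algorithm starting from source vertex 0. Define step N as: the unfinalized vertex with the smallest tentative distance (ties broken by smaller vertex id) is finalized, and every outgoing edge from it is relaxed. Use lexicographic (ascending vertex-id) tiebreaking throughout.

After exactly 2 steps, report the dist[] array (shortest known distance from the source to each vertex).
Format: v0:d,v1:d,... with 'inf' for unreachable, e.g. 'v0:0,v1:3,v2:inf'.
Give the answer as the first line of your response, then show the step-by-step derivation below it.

v0:0,v1:10,v2:inf,v3:2,v4:1

step 1: dist = v0:0,v1:inf,v2:inf,v3:2,v4:1
step 2: dist = v0:0,v1:10,v2:inf,v3:2,v4:1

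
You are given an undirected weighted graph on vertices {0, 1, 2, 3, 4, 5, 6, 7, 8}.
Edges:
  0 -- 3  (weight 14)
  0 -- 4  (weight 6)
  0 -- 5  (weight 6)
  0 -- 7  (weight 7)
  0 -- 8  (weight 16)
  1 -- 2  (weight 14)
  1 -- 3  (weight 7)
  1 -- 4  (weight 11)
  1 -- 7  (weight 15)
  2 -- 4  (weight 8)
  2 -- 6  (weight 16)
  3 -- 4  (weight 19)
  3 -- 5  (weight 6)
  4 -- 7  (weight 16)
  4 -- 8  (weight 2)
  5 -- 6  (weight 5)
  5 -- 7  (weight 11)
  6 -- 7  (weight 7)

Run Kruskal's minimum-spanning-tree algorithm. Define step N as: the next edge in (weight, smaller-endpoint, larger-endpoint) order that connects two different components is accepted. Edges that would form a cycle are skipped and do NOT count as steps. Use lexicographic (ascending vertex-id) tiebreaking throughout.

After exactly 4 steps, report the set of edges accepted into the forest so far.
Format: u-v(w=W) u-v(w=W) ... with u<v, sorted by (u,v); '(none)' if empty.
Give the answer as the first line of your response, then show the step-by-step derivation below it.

0-4(w=6) 0-5(w=6) 4-8(w=2) 5-6(w=5)

step 1: add edge 4-8 (w=2); MST = {4-8(w=2)}
step 2: add edge 5-6 (w=5); MST = {4-8(w=2) 5-6(w=5)}
step 3: add edge 0-4 (w=6); MST = {0-4(w=6) 4-8(w=2) 5-6(w=5)}
step 4: add edge 0-5 (w=6); MST = {0-4(w=6) 0-5(w=6) 4-8(w=2) 5-6(w=5)}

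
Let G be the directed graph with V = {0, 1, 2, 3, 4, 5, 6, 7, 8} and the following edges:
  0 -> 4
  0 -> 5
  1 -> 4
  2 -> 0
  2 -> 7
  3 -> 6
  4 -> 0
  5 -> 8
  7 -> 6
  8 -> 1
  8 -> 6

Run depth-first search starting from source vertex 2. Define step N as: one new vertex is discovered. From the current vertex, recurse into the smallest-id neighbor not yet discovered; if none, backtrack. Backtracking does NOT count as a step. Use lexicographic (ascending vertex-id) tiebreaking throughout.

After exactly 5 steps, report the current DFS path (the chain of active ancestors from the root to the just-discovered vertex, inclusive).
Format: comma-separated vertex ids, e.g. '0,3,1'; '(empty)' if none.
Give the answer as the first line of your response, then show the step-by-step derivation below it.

2,0,5,8

step 1: discover 2; path=2; order=2
step 2: discover 0; path=2>0; order=2,0
step 3: discover 4; path=2>0>4; order=2,0,4
step 4: discover 5; path=2>0>5; order=2,0,4,5
step 5: discover 8; path=2>0>5>8; order=2,0,4,5,8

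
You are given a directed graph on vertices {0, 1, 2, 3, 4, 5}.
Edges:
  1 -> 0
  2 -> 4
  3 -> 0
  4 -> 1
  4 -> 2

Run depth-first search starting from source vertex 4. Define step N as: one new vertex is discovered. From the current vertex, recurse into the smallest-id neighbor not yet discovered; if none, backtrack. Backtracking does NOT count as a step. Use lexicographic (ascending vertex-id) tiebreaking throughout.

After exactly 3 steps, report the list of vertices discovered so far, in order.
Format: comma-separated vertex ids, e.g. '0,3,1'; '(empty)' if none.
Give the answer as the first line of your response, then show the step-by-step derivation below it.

4,1,0

step 1: discover 4; path=4; order=4
step 2: discover 1; path=4>1; order=4,1
step 3: discover 0; path=4>1>0; order=4,1,0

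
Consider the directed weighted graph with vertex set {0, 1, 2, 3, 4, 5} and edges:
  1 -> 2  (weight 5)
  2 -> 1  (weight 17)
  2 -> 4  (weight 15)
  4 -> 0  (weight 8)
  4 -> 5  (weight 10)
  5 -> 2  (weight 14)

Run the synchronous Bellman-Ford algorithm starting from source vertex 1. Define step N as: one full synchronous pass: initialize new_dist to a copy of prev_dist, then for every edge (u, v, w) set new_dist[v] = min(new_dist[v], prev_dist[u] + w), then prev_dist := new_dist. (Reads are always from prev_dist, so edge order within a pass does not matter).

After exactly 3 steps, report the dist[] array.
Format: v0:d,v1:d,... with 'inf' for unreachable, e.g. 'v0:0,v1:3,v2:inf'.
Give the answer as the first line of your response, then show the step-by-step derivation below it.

v0:28,v1:0,v2:5,v3:inf,v4:20,v5:30

step 1: dist = v0:inf,v1:0,v2:5,v3:inf,v4:inf,v5:inf
step 2: dist = v0:inf,v1:0,v2:5,v3:inf,v4:20,v5:inf
step 3: dist = v0:28,v1:0,v2:5,v3:inf,v4:20,v5:30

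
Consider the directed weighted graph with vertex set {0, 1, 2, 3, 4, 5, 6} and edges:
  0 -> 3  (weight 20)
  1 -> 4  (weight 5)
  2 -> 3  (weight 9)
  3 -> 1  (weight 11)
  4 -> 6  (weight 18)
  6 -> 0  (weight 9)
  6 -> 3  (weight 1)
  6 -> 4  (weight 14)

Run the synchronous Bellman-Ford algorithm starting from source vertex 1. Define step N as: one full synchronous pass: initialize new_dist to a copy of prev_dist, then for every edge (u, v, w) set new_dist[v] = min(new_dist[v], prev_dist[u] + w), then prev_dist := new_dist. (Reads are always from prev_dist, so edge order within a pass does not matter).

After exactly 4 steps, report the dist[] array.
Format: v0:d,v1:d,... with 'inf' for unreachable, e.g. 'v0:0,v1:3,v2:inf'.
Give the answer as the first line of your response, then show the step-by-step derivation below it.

v0:32,v1:0,v2:inf,v3:24,v4:5,v5:inf,v6:23

step 1: dist = v0:inf,v1:0,v2:inf,v3:inf,v4:5,v5:inf,v6:inf
step 2: dist = v0:inf,v1:0,v2:inf,v3:inf,v4:5,v5:inf,v6:23
step 3: dist = v0:32,v1:0,v2:inf,v3:24,v4:5,v5:inf,v6:23
step 4: dist = v0:32,v1:0,v2:inf,v3:24,v4:5,v5:inf,v6:23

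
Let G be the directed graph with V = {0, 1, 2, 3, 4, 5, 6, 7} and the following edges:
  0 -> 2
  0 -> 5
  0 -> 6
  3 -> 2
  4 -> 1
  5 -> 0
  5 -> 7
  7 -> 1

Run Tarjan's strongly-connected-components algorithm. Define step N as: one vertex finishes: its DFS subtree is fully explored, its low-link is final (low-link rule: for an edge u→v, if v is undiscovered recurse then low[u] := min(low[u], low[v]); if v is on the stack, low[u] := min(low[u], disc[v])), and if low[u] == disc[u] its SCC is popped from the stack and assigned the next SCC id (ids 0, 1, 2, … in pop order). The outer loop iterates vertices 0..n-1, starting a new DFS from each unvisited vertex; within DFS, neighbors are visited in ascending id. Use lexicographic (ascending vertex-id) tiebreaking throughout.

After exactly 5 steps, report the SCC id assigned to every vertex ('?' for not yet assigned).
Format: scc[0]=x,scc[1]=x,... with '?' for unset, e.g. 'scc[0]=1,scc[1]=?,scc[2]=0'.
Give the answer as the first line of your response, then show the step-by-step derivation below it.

scc[0]=?,scc[1]=1,scc[2]=0,scc[3]=?,scc[4]=?,scc[5]=?,scc[6]=3,scc[7]=2

step 1: low=(low[0]=0,low[1]=?,low[2]=1,low[3]=?,low[4]=?,low[5]=?,low[6]=?,low[7]=?); scc=(scc[0]=?,scc[1]=?,scc[2]=0,scc[3]=?,scc[4]=?,scc[5]=?,scc[6]=?,scc[7]=?)
step 2: low=(low[0]=0,low[1]=4,low[2]=1,low[3]=?,low[4]=?,low[5]=0,low[6]=?,low[7]=3); scc=(scc[0]=?,scc[1]=1,scc[2]=0,scc[3]=?,scc[4]=?,scc[5]=?,scc[6]=?,scc[7]=?)
step 3: low=(low[0]=0,low[1]=4,low[2]=1,low[3]=?,low[4]=?,low[5]=0,low[6]=?,low[7]=3); scc=(scc[0]=?,scc[1]=1,scc[2]=0,scc[3]=?,scc[4]=?,scc[5]=?,scc[6]=?,scc[7]=2)
step 4: low=(low[0]=0,low[1]=4,low[2]=1,low[3]=?,low[4]=?,low[5]=0,low[6]=?,low[7]=3); scc=(scc[0]=?,scc[1]=1,scc[2]=0,scc[3]=?,scc[4]=?,scc[5]=?,scc[6]=?,scc[7]=2)
step 5: low=(low[0]=0,low[1]=4,low[2]=1,low[3]=?,low[4]=?,low[5]=0,low[6]=5,low[7]=3); scc=(scc[0]=?,scc[1]=1,scc[2]=0,scc[3]=?,scc[4]=?,scc[5]=?,scc[6]=3,scc[7]=2)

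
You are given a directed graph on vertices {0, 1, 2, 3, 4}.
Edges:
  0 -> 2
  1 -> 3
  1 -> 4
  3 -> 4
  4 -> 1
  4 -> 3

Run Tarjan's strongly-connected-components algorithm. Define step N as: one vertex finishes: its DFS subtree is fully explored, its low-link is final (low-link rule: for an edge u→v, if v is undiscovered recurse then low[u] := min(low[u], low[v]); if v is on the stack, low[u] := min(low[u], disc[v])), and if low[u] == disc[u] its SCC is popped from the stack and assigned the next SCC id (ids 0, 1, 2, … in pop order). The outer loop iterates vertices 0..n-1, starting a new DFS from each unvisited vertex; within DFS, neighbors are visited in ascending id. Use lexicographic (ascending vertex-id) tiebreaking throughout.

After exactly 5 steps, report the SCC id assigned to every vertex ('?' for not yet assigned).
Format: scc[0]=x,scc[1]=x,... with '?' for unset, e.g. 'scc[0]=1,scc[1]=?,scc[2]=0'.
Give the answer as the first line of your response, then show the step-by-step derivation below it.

scc[0]=1,scc[1]=2,scc[2]=0,scc[3]=2,scc[4]=2

step 1: low=(low[0]=0,low[1]=?,low[2]=1,low[3]=?,low[4]=?); scc=(scc[0]=?,scc[1]=?,scc[2]=0,scc[3]=?,scc[4]=?)
step 2: low=(low[0]=0,low[1]=?,low[2]=1,low[3]=?,low[4]=?); scc=(scc[0]=1,scc[1]=?,scc[2]=0,scc[3]=?,scc[4]=?)
step 3: low=(low[0]=0,low[1]=2,low[2]=1,low[3]=3,low[4]=2); scc=(scc[0]=1,scc[1]=?,scc[2]=0,scc[3]=?,scc[4]=?)
step 4: low=(low[0]=0,low[1]=2,low[2]=1,low[3]=2,low[4]=2); scc=(scc[0]=1,scc[1]=?,scc[2]=0,scc[3]=?,scc[4]=?)
step 5: low=(low[0]=0,low[1]=2,low[2]=1,low[3]=2,low[4]=2); scc=(scc[0]=1,scc[1]=2,scc[2]=0,scc[3]=2,scc[4]=2)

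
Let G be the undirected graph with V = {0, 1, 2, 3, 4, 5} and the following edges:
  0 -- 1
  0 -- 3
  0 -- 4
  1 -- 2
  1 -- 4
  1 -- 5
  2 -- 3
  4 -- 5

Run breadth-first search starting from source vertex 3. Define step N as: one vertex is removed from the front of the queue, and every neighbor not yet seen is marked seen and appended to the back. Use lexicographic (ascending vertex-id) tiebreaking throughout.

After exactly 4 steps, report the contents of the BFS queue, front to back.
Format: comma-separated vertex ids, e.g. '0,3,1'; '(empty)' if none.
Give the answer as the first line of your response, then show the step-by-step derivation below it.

4,5

step 1: dequeue 3; queue=[0,2]; order=3
step 2: dequeue 0; queue=[2,1,4]; order=3,0
step 3: dequeue 2; queue=[1,4]; order=3,0,2
step 4: dequeue 1; queue=[4,5]; order=3,0,2,1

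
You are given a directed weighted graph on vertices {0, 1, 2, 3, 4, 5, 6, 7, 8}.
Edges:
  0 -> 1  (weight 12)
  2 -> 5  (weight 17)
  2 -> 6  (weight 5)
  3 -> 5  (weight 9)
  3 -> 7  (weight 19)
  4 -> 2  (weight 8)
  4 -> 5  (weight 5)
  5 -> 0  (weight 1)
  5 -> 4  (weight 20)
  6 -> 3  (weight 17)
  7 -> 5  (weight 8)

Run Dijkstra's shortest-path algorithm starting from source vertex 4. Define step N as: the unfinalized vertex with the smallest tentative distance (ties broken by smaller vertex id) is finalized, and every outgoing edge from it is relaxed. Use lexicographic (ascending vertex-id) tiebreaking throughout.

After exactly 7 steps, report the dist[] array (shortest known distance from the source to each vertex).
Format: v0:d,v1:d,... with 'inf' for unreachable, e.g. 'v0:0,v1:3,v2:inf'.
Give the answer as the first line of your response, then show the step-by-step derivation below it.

v0:6,v1:18,v2:8,v3:30,v4:0,v5:5,v6:13,v7:49,v8:inf

step 1: dist = v0:inf,v1:inf,v2:8,v3:inf,v4:0,v5:5,v6:inf,v7:inf,v8:inf
step 2: dist = v0:6,v1:inf,v2:8,v3:inf,v4:0,v5:5,v6:inf,v7:inf,v8:inf
step 3: dist = v0:6,v1:18,v2:8,v3:inf,v4:0,v5:5,v6:inf,v7:inf,v8:inf
step 4: dist = v0:6,v1:18,v2:8,v3:inf,v4:0,v5:5,v6:13,v7:inf,v8:inf
step 5: dist = v0:6,v1:18,v2:8,v3:30,v4:0,v5:5,v6:13,v7:inf,v8:inf
step 6: dist = v0:6,v1:18,v2:8,v3:30,v4:0,v5:5,v6:13,v7:inf,v8:inf
step 7: dist = v0:6,v1:18,v2:8,v3:30,v4:0,v5:5,v6:13,v7:49,v8:inf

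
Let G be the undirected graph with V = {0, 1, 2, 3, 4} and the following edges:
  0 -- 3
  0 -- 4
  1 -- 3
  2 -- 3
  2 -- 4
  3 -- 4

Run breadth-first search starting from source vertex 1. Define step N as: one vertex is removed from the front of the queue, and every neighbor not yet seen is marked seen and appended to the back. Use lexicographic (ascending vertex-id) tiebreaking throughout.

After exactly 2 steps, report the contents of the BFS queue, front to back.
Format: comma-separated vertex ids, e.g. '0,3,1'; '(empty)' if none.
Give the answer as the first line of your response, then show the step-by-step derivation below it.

0,2,4

step 1: dequeue 1; queue=[3]; order=1
step 2: dequeue 3; queue=[0,2,4]; order=1,3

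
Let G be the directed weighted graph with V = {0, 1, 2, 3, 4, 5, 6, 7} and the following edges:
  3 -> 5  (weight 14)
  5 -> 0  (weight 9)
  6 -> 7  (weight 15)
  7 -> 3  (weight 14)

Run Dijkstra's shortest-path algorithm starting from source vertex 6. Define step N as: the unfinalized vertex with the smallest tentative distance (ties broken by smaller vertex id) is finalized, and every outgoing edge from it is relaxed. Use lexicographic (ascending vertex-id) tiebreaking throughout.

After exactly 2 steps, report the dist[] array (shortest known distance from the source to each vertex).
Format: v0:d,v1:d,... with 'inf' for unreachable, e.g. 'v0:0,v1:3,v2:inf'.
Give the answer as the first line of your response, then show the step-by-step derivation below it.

v0:inf,v1:inf,v2:inf,v3:29,v4:inf,v5:inf,v6:0,v7:15

step 1: dist = v0:inf,v1:inf,v2:inf,v3:inf,v4:inf,v5:inf,v6:0,v7:15
step 2: dist = v0:inf,v1:inf,v2:inf,v3:29,v4:inf,v5:inf,v6:0,v7:15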